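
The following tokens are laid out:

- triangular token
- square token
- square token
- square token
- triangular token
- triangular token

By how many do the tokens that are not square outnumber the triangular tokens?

tokens that are not square: 3.
triangular tokens: 3.
3 − 3 = 0.

0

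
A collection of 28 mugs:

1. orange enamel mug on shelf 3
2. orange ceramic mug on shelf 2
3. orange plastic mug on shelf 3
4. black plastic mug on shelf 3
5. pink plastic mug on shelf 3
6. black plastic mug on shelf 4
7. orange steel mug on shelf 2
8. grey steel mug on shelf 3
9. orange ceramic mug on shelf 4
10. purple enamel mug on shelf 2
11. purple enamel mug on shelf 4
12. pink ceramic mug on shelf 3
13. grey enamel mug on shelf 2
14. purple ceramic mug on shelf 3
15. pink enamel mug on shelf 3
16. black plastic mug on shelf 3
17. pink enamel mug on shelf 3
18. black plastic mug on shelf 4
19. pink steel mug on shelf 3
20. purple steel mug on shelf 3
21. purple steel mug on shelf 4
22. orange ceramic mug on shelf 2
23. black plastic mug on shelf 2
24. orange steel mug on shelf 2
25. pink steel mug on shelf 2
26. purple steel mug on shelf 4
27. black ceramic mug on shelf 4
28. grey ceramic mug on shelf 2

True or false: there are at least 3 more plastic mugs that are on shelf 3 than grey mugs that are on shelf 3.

|plastic mugs on shelf 3| = 4.
|grey mugs on shelf 3| = 1.
The claim requires 4 − 1 = 3 ≥ 3, which holds.

True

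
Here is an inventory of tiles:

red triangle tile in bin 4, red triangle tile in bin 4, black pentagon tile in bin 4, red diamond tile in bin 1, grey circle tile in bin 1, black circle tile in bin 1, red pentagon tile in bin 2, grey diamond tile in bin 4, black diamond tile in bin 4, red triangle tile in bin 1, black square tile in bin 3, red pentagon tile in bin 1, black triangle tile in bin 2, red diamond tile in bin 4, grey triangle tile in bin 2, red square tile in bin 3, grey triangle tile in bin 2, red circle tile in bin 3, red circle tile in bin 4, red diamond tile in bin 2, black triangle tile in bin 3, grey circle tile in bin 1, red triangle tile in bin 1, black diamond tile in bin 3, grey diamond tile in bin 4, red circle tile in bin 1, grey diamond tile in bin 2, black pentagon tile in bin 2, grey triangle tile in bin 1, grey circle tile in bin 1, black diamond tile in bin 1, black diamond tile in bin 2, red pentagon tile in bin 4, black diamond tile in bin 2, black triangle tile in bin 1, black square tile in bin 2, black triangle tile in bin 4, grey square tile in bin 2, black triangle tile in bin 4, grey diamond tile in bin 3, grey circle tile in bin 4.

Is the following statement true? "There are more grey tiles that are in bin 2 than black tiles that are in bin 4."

|grey tiles in bin 2| = 4.
|black tiles in bin 4| = 4.
The claim requires 4 > 4, which does not hold.

False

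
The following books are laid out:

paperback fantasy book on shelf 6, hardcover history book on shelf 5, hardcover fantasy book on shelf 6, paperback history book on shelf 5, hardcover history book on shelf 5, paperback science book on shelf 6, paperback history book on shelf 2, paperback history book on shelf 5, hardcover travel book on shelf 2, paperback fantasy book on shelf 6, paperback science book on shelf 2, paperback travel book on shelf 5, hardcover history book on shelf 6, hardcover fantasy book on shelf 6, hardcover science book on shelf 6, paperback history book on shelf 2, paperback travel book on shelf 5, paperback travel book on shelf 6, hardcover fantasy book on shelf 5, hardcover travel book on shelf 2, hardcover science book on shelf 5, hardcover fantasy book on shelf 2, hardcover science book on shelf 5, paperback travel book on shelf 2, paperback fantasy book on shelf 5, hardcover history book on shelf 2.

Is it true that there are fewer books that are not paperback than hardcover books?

books that are not paperback: 13.
hardcover books: 13.
The claim requires 13 < 13, which does not hold.

False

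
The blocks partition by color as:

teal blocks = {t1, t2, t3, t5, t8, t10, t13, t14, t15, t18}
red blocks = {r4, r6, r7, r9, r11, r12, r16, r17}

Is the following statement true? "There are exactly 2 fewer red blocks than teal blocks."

|red blocks| = 8.
|teal blocks| = 10.
The claim requires 10 − 8 (= 2) to equal 2, which holds.

True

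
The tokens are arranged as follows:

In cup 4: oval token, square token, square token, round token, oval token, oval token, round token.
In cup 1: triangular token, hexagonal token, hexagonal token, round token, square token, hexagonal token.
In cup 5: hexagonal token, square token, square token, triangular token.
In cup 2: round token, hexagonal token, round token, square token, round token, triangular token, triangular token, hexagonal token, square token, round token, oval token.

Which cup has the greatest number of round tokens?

cup 2

Counts by cup (restricted to round tokens): cup 2→4, cup 4→2, cup 1→1, cup 5→0.
The maximum is 4, held uniquely by cup 2.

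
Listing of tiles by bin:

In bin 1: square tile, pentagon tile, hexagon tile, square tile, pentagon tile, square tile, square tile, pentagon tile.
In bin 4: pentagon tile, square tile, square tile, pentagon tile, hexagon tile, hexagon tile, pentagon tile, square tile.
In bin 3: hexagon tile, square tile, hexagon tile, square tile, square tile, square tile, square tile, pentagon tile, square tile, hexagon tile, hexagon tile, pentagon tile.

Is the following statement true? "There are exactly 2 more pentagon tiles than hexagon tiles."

|pentagon tiles| = 8.
|hexagon tiles| = 7.
The claim requires 8 − 7 (= 1) to equal 2, which does not hold.

False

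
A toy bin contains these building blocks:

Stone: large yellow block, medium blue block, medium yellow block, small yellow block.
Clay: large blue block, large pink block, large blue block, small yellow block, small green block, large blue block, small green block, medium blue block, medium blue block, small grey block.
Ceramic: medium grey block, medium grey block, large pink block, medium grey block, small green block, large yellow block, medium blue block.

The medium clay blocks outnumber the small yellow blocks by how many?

0

medium clay blocks: 2.
small yellow blocks: 2.
2 − 2 = 0.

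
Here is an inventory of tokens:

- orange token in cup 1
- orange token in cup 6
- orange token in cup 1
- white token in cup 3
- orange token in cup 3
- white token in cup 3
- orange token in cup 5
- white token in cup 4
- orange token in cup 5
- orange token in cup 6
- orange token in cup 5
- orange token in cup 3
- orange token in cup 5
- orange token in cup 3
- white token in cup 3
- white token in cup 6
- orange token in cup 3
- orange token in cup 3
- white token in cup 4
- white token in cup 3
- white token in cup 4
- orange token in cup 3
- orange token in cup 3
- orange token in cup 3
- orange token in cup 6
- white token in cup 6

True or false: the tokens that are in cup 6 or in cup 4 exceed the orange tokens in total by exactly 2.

|tokens in cup 6 or in cup 4| = 8.
|orange tokens| = 17.
The claim requires 8 − 17 (= -9) to equal 2, which does not hold.

False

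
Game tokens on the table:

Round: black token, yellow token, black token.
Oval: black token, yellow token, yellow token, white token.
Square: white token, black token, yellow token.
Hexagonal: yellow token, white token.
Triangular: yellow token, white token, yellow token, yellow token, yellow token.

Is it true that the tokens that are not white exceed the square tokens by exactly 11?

|tokens that are not white| = 13.
|square tokens| = 3.
The claim requires 13 − 3 (= 10) to equal 11, which does not hold.

False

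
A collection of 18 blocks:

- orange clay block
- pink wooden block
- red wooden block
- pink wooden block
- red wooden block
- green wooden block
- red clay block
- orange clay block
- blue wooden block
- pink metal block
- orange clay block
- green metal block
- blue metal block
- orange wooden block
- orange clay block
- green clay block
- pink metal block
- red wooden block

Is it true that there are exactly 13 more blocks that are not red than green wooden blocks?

True

blocks that are not red: 14.
green wooden blocks: 1.
The claim requires 14 − 1 (= 13) to equal 13, which holds.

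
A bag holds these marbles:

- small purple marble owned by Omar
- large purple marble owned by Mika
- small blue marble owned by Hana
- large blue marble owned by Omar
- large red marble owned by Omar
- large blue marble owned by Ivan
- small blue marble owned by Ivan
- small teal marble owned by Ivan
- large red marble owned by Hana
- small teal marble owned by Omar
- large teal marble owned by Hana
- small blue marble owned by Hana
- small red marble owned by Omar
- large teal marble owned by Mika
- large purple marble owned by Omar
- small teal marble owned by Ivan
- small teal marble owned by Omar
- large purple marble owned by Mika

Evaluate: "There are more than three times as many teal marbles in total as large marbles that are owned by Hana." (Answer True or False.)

teal marbles: 6.
large marbles owned by Hana: 2.
The claim requires 6 > 3 × 2 = 6, which does not hold.

False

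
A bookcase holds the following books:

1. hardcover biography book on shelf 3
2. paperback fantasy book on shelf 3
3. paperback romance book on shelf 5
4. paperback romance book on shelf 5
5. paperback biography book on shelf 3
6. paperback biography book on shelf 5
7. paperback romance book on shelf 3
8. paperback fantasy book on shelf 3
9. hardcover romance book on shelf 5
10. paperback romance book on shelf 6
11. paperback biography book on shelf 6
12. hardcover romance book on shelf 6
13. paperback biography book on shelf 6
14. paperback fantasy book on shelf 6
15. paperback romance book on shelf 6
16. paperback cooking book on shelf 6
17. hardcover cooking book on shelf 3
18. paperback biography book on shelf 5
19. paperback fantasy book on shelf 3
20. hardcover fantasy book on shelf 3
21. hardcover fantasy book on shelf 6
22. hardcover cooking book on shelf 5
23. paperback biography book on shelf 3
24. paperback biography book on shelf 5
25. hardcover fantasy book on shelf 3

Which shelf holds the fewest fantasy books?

Counts by shelf (restricted to fantasy books): shelf 3→5, shelf 6→2, shelf 5→0.
The minimum is 0, held uniquely by shelf 5.

shelf 5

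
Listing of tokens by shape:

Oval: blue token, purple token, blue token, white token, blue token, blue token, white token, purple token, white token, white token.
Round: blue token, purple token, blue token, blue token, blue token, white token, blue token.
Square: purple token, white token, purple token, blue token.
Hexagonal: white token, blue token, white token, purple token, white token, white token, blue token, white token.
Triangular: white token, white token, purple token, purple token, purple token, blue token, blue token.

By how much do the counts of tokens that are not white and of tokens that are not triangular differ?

tokens that are not white: 23. tokens that are not triangular: 29.
|23 − 29| = 29 − 23 = 6.

6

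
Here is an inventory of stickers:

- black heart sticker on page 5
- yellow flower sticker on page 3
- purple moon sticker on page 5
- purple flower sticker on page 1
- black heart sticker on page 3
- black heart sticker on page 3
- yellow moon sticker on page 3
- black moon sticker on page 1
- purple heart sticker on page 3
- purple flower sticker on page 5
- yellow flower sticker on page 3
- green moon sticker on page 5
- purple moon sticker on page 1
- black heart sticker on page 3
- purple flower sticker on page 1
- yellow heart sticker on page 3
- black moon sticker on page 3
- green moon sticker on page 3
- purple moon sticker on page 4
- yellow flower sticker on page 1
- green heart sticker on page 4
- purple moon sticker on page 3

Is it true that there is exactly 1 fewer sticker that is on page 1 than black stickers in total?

|stickers on page 1| = 5.
|black stickers| = 6.
The claim requires 6 − 5 (= 1) to equal 1, which holds.

True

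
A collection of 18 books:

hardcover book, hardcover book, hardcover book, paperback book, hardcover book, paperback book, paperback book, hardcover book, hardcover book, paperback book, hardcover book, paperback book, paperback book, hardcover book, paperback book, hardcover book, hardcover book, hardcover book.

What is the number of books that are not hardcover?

Total books: 18; with the excluded value: 11; remaining 18 − 11 = 7.

7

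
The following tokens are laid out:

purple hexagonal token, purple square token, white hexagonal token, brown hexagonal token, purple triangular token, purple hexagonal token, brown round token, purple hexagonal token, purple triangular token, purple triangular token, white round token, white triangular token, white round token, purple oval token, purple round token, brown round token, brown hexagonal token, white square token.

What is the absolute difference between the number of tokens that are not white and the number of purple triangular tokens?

tokens that are not white: 13. purple triangular tokens: 3.
|13 − 3| = 13 − 3 = 10.

10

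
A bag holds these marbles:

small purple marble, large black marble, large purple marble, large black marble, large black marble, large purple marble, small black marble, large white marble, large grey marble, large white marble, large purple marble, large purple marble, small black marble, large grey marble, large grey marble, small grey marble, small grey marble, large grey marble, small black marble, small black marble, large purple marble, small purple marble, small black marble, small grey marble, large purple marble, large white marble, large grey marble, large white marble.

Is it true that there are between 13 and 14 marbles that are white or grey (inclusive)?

False

marbles that are white or grey: 12.
The claim requires 13 ≤ 12 ≤ 14, which does not hold.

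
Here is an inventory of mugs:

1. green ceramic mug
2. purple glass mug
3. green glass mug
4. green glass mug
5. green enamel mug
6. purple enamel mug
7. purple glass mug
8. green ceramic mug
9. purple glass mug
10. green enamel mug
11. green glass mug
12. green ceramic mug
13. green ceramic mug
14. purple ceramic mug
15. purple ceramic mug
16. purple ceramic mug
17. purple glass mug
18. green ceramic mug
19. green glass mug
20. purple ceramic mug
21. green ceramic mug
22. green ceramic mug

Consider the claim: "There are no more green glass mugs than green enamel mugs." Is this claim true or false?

False

|green glass mugs| = 4.
|green enamel mugs| = 2.
The claim requires 4 ≤ 2, which does not hold.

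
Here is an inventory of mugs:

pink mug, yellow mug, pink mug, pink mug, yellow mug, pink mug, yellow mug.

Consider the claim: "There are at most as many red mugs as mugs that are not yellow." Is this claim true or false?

red mugs: 0.
mugs that are not yellow: 4.
The claim requires 0 ≤ 4, which holds.

True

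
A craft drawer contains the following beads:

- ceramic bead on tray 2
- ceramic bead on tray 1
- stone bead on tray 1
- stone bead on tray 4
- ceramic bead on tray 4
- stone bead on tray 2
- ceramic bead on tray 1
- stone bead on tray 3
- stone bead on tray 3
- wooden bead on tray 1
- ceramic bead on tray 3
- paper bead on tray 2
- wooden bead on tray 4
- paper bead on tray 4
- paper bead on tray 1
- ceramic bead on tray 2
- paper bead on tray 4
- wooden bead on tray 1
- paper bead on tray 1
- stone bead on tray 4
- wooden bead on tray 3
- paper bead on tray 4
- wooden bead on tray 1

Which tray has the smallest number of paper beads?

Counts by tray (restricted to paper beads): tray 4→3, tray 1→2, tray 2→1, tray 3→0.
The minimum is 0, held uniquely by tray 3.

tray 3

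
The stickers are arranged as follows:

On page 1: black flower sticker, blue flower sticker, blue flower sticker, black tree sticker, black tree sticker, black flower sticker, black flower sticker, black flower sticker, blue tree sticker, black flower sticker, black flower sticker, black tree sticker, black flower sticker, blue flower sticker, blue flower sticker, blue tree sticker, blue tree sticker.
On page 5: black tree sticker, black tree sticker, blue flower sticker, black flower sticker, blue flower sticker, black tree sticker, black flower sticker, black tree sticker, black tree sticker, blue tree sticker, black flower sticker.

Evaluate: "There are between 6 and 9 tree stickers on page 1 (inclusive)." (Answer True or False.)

True

|tree stickers on page 1| = 6.
The claim requires 6 ≤ 6 ≤ 9, which holds.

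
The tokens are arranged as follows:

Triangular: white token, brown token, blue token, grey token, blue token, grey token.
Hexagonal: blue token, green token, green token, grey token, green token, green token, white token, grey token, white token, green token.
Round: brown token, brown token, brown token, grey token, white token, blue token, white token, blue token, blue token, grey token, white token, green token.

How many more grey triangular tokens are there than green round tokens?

grey triangular tokens: 2.
green round tokens: 1.
2 − 1 = 1.

1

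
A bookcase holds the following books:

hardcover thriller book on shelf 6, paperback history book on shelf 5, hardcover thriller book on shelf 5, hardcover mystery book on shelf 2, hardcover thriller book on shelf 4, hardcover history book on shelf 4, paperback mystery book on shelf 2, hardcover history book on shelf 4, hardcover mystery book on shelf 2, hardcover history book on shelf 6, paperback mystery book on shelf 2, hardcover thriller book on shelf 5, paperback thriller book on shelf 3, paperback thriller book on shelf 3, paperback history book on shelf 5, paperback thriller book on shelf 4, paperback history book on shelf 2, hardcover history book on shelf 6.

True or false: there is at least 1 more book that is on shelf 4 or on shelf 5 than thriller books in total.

True

|books on shelf 4 or on shelf 5| = 8.
|thriller books| = 7.
The claim requires 8 − 7 = 1 ≥ 1, which holds.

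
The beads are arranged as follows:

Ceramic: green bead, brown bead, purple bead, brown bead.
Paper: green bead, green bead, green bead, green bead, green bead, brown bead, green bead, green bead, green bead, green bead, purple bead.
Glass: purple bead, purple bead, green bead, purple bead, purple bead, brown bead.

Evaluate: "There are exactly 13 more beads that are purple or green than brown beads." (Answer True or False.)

beads that are purple or green: 17.
brown beads: 4.
The claim requires 17 − 4 (= 13) to equal 13, which holds.

True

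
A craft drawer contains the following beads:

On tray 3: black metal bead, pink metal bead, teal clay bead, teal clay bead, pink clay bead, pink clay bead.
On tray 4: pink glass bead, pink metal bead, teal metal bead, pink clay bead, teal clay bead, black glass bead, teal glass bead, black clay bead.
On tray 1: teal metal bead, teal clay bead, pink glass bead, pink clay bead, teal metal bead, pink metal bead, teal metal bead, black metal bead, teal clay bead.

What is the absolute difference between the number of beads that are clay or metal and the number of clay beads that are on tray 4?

beads that are clay or metal: 19. clay beads on tray 4: 3.
|19 − 3| = 19 − 3 = 16.

16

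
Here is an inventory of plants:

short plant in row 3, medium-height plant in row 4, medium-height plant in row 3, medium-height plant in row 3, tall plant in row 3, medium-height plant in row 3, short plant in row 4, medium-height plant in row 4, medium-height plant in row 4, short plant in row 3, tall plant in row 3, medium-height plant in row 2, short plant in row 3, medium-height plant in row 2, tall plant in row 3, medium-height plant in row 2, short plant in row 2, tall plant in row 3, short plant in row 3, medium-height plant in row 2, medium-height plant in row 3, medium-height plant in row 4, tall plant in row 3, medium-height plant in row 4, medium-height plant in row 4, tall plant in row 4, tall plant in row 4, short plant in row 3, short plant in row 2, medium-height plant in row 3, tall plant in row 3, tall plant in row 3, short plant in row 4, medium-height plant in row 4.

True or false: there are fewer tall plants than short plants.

|tall plants| = 9.
|short plants| = 9.
The claim requires 9 < 9, which does not hold.

False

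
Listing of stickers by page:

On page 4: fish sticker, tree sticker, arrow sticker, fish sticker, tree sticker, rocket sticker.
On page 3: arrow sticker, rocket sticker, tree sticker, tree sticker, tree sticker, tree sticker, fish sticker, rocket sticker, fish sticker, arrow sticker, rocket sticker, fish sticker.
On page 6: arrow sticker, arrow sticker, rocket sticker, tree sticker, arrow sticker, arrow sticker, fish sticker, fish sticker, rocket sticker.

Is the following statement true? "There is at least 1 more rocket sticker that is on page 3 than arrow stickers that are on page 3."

True

rocket stickers on page 3: 3.
arrow stickers on page 3: 2.
The claim requires 3 − 2 = 1 ≥ 1, which holds.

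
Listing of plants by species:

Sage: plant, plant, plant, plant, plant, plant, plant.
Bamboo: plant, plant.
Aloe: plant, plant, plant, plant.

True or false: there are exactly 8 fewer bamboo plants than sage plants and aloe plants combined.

False

There are 2 bamboo plants.
sage plants: 7; aloe plants: 4; combined: 7 + 4 = 11.
The claim requires 11 − 2 (= 9) to equal 8, which does not hold.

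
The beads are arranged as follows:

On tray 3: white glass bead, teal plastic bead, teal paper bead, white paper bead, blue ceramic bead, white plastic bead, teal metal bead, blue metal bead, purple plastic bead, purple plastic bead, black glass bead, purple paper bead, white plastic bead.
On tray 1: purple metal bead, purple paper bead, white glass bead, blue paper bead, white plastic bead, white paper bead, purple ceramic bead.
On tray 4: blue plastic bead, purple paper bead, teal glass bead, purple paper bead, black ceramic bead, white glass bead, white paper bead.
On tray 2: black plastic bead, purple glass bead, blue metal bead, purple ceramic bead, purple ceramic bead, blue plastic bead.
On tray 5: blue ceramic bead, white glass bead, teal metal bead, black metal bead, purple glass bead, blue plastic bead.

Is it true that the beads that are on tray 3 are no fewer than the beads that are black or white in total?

There are 13 beads on tray 3.
There are 14 beads that are black or white.
The claim requires 13 ≥ 14, which does not hold.

False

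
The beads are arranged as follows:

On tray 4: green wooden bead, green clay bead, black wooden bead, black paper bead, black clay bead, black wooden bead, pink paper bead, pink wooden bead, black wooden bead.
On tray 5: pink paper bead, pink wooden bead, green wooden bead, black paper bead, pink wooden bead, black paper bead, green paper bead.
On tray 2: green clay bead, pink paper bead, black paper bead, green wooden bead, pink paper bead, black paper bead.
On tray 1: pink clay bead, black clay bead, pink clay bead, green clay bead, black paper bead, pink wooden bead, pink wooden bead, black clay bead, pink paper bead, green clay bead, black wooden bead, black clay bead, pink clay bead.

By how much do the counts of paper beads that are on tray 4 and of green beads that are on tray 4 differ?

paper beads on tray 4: 2. green beads on tray 4: 2.
|2 − 2| = 2 − 2 = 0.

0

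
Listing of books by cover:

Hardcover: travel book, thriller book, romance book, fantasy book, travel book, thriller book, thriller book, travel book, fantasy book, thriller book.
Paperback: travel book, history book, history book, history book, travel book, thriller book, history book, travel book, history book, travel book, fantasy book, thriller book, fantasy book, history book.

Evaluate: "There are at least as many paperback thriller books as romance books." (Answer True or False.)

There are 2 paperback thriller books.
There is 1 romance book.
The claim requires 2 ≥ 1, which holds.

True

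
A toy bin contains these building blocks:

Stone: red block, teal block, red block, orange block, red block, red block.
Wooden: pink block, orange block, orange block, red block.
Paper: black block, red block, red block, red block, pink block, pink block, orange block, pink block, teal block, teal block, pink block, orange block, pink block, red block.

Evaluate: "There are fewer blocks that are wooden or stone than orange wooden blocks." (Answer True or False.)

blocks that are wooden or stone: 10.
orange wooden blocks: 2.
The claim requires 10 < 2, which does not hold.

False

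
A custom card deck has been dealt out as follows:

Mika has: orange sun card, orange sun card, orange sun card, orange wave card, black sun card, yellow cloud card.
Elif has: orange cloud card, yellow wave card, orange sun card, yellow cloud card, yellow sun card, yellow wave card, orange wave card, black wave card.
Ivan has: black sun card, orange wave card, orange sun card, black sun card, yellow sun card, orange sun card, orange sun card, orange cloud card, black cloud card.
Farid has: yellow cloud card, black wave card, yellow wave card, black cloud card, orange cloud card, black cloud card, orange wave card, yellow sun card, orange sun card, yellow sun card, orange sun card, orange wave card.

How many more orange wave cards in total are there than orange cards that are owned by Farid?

orange wave cards: 5.
orange cards owned by Farid: 5.
5 − 5 = 0.

0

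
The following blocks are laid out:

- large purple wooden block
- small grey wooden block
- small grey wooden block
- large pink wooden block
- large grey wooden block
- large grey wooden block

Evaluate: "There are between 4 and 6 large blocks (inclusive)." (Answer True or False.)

True

There are 4 large blocks.
The claim requires 4 ≤ 4 ≤ 6, which holds.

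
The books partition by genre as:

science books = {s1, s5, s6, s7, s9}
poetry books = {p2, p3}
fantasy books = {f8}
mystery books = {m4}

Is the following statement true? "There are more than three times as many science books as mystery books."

True

science books: 5.
mystery books: 1.
The claim requires 5 > 3 × 1 = 3, which holds.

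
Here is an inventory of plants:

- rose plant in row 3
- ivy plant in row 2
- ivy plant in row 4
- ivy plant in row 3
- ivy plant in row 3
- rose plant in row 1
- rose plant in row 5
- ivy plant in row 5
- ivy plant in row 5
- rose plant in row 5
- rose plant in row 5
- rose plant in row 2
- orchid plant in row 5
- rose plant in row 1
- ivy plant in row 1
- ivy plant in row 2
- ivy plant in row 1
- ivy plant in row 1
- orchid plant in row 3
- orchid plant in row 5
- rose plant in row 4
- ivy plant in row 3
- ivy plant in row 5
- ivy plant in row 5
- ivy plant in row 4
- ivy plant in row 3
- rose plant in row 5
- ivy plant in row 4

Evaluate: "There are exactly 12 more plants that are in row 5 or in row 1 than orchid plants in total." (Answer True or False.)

plants in row 5 or in row 1: 15.
orchid plants: 3.
The claim requires 15 − 3 (= 12) to equal 12, which holds.

True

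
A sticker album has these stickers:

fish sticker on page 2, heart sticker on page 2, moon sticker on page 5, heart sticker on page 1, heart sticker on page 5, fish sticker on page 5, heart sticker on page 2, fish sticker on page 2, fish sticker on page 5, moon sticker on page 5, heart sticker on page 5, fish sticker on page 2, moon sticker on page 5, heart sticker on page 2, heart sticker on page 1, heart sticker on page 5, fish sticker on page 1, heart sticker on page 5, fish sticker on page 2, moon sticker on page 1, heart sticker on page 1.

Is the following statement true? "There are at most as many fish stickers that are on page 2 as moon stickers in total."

fish stickers on page 2: 4.
moon stickers: 4.
The claim requires 4 ≤ 4, which holds.

True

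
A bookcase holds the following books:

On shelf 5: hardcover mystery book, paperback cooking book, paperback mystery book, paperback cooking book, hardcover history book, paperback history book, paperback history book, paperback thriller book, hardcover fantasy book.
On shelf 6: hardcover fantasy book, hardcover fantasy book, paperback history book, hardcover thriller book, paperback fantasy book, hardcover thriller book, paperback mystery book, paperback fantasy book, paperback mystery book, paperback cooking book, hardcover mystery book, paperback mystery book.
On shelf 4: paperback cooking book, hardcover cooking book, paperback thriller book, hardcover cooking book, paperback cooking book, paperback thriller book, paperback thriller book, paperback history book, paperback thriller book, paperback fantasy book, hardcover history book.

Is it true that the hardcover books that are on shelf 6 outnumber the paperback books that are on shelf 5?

|hardcover books on shelf 6| = 5.
|paperback books on shelf 5| = 6.
The claim requires 5 > 6, which does not hold.

False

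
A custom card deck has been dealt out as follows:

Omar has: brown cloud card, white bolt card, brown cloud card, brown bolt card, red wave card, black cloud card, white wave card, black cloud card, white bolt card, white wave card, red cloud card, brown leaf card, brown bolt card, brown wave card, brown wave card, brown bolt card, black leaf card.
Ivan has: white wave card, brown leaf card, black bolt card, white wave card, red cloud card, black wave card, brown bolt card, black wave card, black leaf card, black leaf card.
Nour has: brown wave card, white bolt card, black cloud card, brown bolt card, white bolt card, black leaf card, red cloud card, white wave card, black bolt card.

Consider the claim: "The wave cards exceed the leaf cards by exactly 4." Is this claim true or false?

False

|wave cards| = 11.
|leaf cards| = 6.
The claim requires 11 − 6 (= 5) to equal 4, which does not hold.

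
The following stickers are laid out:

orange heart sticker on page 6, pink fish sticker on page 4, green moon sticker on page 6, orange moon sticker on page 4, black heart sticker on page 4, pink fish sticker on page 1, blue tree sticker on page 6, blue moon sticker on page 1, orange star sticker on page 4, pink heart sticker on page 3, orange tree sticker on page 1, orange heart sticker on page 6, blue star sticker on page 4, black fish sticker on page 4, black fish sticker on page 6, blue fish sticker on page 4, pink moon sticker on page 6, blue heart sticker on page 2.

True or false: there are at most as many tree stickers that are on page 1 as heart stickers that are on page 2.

True

tree stickers on page 1: 1.
heart stickers on page 2: 1.
The claim requires 1 ≤ 1, which holds.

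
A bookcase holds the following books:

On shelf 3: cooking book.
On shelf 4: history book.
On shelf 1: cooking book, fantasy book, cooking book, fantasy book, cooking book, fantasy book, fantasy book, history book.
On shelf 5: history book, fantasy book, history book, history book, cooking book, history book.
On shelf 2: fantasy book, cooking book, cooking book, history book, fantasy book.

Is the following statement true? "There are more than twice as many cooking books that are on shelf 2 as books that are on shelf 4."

cooking books on shelf 2: 2.
books on shelf 4: 1.
The claim requires 2 > 2 × 1 = 2, which does not hold.

False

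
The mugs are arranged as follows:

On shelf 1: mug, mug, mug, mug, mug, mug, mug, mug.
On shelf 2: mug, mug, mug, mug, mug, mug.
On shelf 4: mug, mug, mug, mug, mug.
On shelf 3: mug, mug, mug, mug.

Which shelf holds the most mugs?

Counts by shelf: shelf 1→8, shelf 2→6, shelf 4→5, shelf 3→4.
The maximum is 8, held uniquely by shelf 1.

shelf 1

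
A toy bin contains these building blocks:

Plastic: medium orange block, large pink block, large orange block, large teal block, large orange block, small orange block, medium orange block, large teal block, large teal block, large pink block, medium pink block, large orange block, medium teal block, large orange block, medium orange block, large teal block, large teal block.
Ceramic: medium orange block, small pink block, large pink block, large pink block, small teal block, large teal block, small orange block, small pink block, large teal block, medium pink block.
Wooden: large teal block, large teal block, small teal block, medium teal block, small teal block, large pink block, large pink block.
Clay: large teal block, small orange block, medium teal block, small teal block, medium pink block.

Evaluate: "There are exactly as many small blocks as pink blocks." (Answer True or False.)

False

small blocks: 9.
pink blocks: 11.
The claim requires 9 = 11, which does not hold.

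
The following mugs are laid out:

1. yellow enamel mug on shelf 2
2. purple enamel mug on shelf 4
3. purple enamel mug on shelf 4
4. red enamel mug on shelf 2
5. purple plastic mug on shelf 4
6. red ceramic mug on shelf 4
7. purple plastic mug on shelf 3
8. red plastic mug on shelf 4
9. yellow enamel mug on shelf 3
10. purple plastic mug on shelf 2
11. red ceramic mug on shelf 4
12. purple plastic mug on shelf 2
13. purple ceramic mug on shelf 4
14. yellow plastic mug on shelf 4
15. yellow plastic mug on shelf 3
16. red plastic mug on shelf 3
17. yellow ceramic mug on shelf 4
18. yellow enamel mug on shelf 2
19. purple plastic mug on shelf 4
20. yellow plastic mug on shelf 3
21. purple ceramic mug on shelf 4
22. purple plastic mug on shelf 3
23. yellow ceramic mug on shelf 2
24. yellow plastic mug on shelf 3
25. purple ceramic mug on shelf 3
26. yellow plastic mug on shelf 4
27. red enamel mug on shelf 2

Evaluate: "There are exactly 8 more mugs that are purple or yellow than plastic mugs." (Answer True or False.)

mugs that are purple or yellow: 21.
plastic mugs: 13.
The claim requires 21 − 13 (= 8) to equal 8, which holds.

True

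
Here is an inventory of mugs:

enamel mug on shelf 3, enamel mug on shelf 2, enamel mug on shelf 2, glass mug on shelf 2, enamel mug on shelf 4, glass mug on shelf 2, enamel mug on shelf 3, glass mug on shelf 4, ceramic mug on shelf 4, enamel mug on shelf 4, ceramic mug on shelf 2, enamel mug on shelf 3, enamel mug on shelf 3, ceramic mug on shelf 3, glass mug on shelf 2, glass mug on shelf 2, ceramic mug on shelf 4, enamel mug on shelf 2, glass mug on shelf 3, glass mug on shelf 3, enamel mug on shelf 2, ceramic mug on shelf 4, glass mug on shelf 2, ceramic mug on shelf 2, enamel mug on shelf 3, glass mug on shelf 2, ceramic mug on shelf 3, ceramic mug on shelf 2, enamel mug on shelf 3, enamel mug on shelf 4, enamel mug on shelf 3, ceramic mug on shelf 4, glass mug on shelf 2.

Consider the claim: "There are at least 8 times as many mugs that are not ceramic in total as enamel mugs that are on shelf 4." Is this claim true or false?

There are 24 mugs that are not ceramic.
There are 3 enamel mugs on shelf 4.
The claim requires 24 ≥ 8 × 3 = 24, which holds.

True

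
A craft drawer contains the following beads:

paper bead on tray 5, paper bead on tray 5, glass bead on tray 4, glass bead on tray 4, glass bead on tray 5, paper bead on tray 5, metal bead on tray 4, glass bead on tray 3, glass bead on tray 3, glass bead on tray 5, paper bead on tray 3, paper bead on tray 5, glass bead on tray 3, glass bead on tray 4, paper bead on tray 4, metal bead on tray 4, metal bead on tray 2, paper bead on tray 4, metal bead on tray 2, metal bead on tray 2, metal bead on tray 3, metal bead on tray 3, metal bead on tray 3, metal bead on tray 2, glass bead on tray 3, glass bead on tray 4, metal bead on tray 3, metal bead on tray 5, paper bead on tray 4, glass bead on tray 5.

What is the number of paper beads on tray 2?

0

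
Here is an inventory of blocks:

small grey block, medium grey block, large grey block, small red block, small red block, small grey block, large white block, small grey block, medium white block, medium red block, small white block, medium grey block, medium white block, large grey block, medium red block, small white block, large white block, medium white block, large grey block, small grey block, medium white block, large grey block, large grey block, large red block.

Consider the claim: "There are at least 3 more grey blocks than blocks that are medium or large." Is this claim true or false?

False

|grey blocks| = 11.
|blocks that are medium or large| = 16.
The claim requires 11 − 16 = -5 ≥ 3, which does not hold.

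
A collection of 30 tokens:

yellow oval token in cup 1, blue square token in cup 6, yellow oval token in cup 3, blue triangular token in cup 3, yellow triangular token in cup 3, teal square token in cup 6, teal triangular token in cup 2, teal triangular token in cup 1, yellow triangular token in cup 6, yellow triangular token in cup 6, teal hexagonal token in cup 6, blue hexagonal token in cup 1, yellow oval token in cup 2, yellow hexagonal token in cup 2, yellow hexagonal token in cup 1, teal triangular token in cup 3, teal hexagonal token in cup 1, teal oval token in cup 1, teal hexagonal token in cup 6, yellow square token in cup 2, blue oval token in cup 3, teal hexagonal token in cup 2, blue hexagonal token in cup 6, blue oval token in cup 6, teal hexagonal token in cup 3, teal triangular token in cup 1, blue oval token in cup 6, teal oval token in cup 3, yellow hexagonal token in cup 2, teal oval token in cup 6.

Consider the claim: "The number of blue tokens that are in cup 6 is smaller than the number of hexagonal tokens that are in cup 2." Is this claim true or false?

|blue tokens in cup 6| = 4.
|hexagonal tokens in cup 2| = 3.
The claim requires 4 < 3, which does not hold.

False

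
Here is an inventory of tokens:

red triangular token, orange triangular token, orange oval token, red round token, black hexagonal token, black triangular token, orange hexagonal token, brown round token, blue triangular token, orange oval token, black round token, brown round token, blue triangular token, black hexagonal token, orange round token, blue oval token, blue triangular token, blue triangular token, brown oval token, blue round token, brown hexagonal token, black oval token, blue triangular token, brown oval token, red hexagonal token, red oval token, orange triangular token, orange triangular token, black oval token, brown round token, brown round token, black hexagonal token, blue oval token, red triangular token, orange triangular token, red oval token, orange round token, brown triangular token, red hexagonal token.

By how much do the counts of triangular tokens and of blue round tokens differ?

12

triangular tokens: 13. blue round tokens: 1.
|13 − 1| = 13 − 1 = 12.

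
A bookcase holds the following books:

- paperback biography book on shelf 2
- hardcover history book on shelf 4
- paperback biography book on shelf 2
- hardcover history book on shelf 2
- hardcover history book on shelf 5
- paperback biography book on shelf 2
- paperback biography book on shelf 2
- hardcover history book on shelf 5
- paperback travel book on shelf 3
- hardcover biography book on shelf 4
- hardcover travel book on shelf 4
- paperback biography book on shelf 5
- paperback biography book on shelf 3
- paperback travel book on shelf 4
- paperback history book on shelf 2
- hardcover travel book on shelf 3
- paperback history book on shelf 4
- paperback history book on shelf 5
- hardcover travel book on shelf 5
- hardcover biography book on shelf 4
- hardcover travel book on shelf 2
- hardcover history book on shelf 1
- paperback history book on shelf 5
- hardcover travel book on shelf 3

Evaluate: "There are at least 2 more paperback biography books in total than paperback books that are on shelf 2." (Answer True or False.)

False

There are 6 paperback biography books.
There are 5 paperback books on shelf 2.
The claim requires 6 − 5 = 1 ≥ 2, which does not hold.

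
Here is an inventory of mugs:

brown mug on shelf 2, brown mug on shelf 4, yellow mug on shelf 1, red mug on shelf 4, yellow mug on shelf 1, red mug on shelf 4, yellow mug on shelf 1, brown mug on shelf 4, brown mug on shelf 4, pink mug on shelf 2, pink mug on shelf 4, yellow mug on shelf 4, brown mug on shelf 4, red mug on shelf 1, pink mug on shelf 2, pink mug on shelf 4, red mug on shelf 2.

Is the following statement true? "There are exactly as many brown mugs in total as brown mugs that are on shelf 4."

False

brown mugs: 5.
brown mugs on shelf 4: 4.
The claim requires 5 = 4, which does not hold.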